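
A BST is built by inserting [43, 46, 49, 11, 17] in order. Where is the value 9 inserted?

Starting tree (level order): [43, 11, 46, None, 17, None, 49]
Insertion path: 43 -> 11
Result: insert 9 as left child of 11
Final tree (level order): [43, 11, 46, 9, 17, None, 49]


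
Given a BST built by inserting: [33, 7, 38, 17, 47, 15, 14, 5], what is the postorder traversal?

Tree insertion order: [33, 7, 38, 17, 47, 15, 14, 5]
Tree (level-order array): [33, 7, 38, 5, 17, None, 47, None, None, 15, None, None, None, 14]
Postorder traversal: [5, 14, 15, 17, 7, 47, 38, 33]


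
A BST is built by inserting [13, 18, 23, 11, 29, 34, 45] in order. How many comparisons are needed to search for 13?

Search path for 13: 13
Found: True
Comparisons: 1


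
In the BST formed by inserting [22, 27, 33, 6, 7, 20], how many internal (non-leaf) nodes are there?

Tree built from: [22, 27, 33, 6, 7, 20]
Tree (level-order array): [22, 6, 27, None, 7, None, 33, None, 20]
Rule: An internal node has at least one child.
Per-node child counts:
  node 22: 2 child(ren)
  node 6: 1 child(ren)
  node 7: 1 child(ren)
  node 20: 0 child(ren)
  node 27: 1 child(ren)
  node 33: 0 child(ren)
Matching nodes: [22, 6, 7, 27]
Count of internal (non-leaf) nodes: 4


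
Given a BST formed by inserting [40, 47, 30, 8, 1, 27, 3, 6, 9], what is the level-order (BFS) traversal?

Tree insertion order: [40, 47, 30, 8, 1, 27, 3, 6, 9]
Tree (level-order array): [40, 30, 47, 8, None, None, None, 1, 27, None, 3, 9, None, None, 6]
BFS from the root, enqueuing left then right child of each popped node:
  queue [40] -> pop 40, enqueue [30, 47], visited so far: [40]
  queue [30, 47] -> pop 30, enqueue [8], visited so far: [40, 30]
  queue [47, 8] -> pop 47, enqueue [none], visited so far: [40, 30, 47]
  queue [8] -> pop 8, enqueue [1, 27], visited so far: [40, 30, 47, 8]
  queue [1, 27] -> pop 1, enqueue [3], visited so far: [40, 30, 47, 8, 1]
  queue [27, 3] -> pop 27, enqueue [9], visited so far: [40, 30, 47, 8, 1, 27]
  queue [3, 9] -> pop 3, enqueue [6], visited so far: [40, 30, 47, 8, 1, 27, 3]
  queue [9, 6] -> pop 9, enqueue [none], visited so far: [40, 30, 47, 8, 1, 27, 3, 9]
  queue [6] -> pop 6, enqueue [none], visited so far: [40, 30, 47, 8, 1, 27, 3, 9, 6]
Result: [40, 30, 47, 8, 1, 27, 3, 9, 6]


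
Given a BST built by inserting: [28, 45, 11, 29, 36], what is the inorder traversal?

Tree insertion order: [28, 45, 11, 29, 36]
Tree (level-order array): [28, 11, 45, None, None, 29, None, None, 36]
Inorder traversal: [11, 28, 29, 36, 45]


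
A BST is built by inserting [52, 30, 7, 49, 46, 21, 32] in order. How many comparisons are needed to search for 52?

Search path for 52: 52
Found: True
Comparisons: 1


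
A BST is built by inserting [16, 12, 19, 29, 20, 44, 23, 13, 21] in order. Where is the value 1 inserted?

Starting tree (level order): [16, 12, 19, None, 13, None, 29, None, None, 20, 44, None, 23, None, None, 21]
Insertion path: 16 -> 12
Result: insert 1 as left child of 12
Final tree (level order): [16, 12, 19, 1, 13, None, 29, None, None, None, None, 20, 44, None, 23, None, None, 21]


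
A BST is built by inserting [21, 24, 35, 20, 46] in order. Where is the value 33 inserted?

Starting tree (level order): [21, 20, 24, None, None, None, 35, None, 46]
Insertion path: 21 -> 24 -> 35
Result: insert 33 as left child of 35
Final tree (level order): [21, 20, 24, None, None, None, 35, 33, 46]


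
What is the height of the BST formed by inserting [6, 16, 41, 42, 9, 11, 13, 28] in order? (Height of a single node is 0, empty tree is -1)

Insertion order: [6, 16, 41, 42, 9, 11, 13, 28]
Tree (level-order array): [6, None, 16, 9, 41, None, 11, 28, 42, None, 13]
Compute height bottom-up (empty subtree = -1):
  height(13) = 1 + max(-1, -1) = 0
  height(11) = 1 + max(-1, 0) = 1
  height(9) = 1 + max(-1, 1) = 2
  height(28) = 1 + max(-1, -1) = 0
  height(42) = 1 + max(-1, -1) = 0
  height(41) = 1 + max(0, 0) = 1
  height(16) = 1 + max(2, 1) = 3
  height(6) = 1 + max(-1, 3) = 4
Height = 4


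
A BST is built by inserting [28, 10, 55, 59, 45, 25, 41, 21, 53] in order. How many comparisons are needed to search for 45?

Search path for 45: 28 -> 55 -> 45
Found: True
Comparisons: 3


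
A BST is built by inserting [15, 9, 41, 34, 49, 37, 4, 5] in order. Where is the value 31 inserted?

Starting tree (level order): [15, 9, 41, 4, None, 34, 49, None, 5, None, 37]
Insertion path: 15 -> 41 -> 34
Result: insert 31 as left child of 34
Final tree (level order): [15, 9, 41, 4, None, 34, 49, None, 5, 31, 37]


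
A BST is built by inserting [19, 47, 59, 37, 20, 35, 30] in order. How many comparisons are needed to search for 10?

Search path for 10: 19
Found: False
Comparisons: 1


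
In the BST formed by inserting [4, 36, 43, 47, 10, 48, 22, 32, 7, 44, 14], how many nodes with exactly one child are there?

Tree built from: [4, 36, 43, 47, 10, 48, 22, 32, 7, 44, 14]
Tree (level-order array): [4, None, 36, 10, 43, 7, 22, None, 47, None, None, 14, 32, 44, 48]
Rule: These are nodes with exactly 1 non-null child.
Per-node child counts:
  node 4: 1 child(ren)
  node 36: 2 child(ren)
  node 10: 2 child(ren)
  node 7: 0 child(ren)
  node 22: 2 child(ren)
  node 14: 0 child(ren)
  node 32: 0 child(ren)
  node 43: 1 child(ren)
  node 47: 2 child(ren)
  node 44: 0 child(ren)
  node 48: 0 child(ren)
Matching nodes: [4, 43]
Count of nodes with exactly one child: 2


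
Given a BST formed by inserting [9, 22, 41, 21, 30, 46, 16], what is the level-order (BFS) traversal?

Tree insertion order: [9, 22, 41, 21, 30, 46, 16]
Tree (level-order array): [9, None, 22, 21, 41, 16, None, 30, 46]
BFS from the root, enqueuing left then right child of each popped node:
  queue [9] -> pop 9, enqueue [22], visited so far: [9]
  queue [22] -> pop 22, enqueue [21, 41], visited so far: [9, 22]
  queue [21, 41] -> pop 21, enqueue [16], visited so far: [9, 22, 21]
  queue [41, 16] -> pop 41, enqueue [30, 46], visited so far: [9, 22, 21, 41]
  queue [16, 30, 46] -> pop 16, enqueue [none], visited so far: [9, 22, 21, 41, 16]
  queue [30, 46] -> pop 30, enqueue [none], visited so far: [9, 22, 21, 41, 16, 30]
  queue [46] -> pop 46, enqueue [none], visited so far: [9, 22, 21, 41, 16, 30, 46]
Result: [9, 22, 21, 41, 16, 30, 46]


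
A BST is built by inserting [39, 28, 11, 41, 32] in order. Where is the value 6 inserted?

Starting tree (level order): [39, 28, 41, 11, 32]
Insertion path: 39 -> 28 -> 11
Result: insert 6 as left child of 11
Final tree (level order): [39, 28, 41, 11, 32, None, None, 6]


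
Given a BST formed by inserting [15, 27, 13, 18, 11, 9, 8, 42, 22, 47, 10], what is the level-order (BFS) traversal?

Tree insertion order: [15, 27, 13, 18, 11, 9, 8, 42, 22, 47, 10]
Tree (level-order array): [15, 13, 27, 11, None, 18, 42, 9, None, None, 22, None, 47, 8, 10]
BFS from the root, enqueuing left then right child of each popped node:
  queue [15] -> pop 15, enqueue [13, 27], visited so far: [15]
  queue [13, 27] -> pop 13, enqueue [11], visited so far: [15, 13]
  queue [27, 11] -> pop 27, enqueue [18, 42], visited so far: [15, 13, 27]
  queue [11, 18, 42] -> pop 11, enqueue [9], visited so far: [15, 13, 27, 11]
  queue [18, 42, 9] -> pop 18, enqueue [22], visited so far: [15, 13, 27, 11, 18]
  queue [42, 9, 22] -> pop 42, enqueue [47], visited so far: [15, 13, 27, 11, 18, 42]
  queue [9, 22, 47] -> pop 9, enqueue [8, 10], visited so far: [15, 13, 27, 11, 18, 42, 9]
  queue [22, 47, 8, 10] -> pop 22, enqueue [none], visited so far: [15, 13, 27, 11, 18, 42, 9, 22]
  queue [47, 8, 10] -> pop 47, enqueue [none], visited so far: [15, 13, 27, 11, 18, 42, 9, 22, 47]
  queue [8, 10] -> pop 8, enqueue [none], visited so far: [15, 13, 27, 11, 18, 42, 9, 22, 47, 8]
  queue [10] -> pop 10, enqueue [none], visited so far: [15, 13, 27, 11, 18, 42, 9, 22, 47, 8, 10]
Result: [15, 13, 27, 11, 18, 42, 9, 22, 47, 8, 10]


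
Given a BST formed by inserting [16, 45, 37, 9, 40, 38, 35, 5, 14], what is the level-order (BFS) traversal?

Tree insertion order: [16, 45, 37, 9, 40, 38, 35, 5, 14]
Tree (level-order array): [16, 9, 45, 5, 14, 37, None, None, None, None, None, 35, 40, None, None, 38]
BFS from the root, enqueuing left then right child of each popped node:
  queue [16] -> pop 16, enqueue [9, 45], visited so far: [16]
  queue [9, 45] -> pop 9, enqueue [5, 14], visited so far: [16, 9]
  queue [45, 5, 14] -> pop 45, enqueue [37], visited so far: [16, 9, 45]
  queue [5, 14, 37] -> pop 5, enqueue [none], visited so far: [16, 9, 45, 5]
  queue [14, 37] -> pop 14, enqueue [none], visited so far: [16, 9, 45, 5, 14]
  queue [37] -> pop 37, enqueue [35, 40], visited so far: [16, 9, 45, 5, 14, 37]
  queue [35, 40] -> pop 35, enqueue [none], visited so far: [16, 9, 45, 5, 14, 37, 35]
  queue [40] -> pop 40, enqueue [38], visited so far: [16, 9, 45, 5, 14, 37, 35, 40]
  queue [38] -> pop 38, enqueue [none], visited so far: [16, 9, 45, 5, 14, 37, 35, 40, 38]
Result: [16, 9, 45, 5, 14, 37, 35, 40, 38]


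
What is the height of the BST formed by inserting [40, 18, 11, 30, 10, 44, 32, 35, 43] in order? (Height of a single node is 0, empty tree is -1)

Insertion order: [40, 18, 11, 30, 10, 44, 32, 35, 43]
Tree (level-order array): [40, 18, 44, 11, 30, 43, None, 10, None, None, 32, None, None, None, None, None, 35]
Compute height bottom-up (empty subtree = -1):
  height(10) = 1 + max(-1, -1) = 0
  height(11) = 1 + max(0, -1) = 1
  height(35) = 1 + max(-1, -1) = 0
  height(32) = 1 + max(-1, 0) = 1
  height(30) = 1 + max(-1, 1) = 2
  height(18) = 1 + max(1, 2) = 3
  height(43) = 1 + max(-1, -1) = 0
  height(44) = 1 + max(0, -1) = 1
  height(40) = 1 + max(3, 1) = 4
Height = 4


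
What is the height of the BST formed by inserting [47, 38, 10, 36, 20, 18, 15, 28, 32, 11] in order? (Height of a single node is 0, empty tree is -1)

Insertion order: [47, 38, 10, 36, 20, 18, 15, 28, 32, 11]
Tree (level-order array): [47, 38, None, 10, None, None, 36, 20, None, 18, 28, 15, None, None, 32, 11]
Compute height bottom-up (empty subtree = -1):
  height(11) = 1 + max(-1, -1) = 0
  height(15) = 1 + max(0, -1) = 1
  height(18) = 1 + max(1, -1) = 2
  height(32) = 1 + max(-1, -1) = 0
  height(28) = 1 + max(-1, 0) = 1
  height(20) = 1 + max(2, 1) = 3
  height(36) = 1 + max(3, -1) = 4
  height(10) = 1 + max(-1, 4) = 5
  height(38) = 1 + max(5, -1) = 6
  height(47) = 1 + max(6, -1) = 7
Height = 7


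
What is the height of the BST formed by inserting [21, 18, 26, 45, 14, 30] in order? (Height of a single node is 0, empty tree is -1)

Insertion order: [21, 18, 26, 45, 14, 30]
Tree (level-order array): [21, 18, 26, 14, None, None, 45, None, None, 30]
Compute height bottom-up (empty subtree = -1):
  height(14) = 1 + max(-1, -1) = 0
  height(18) = 1 + max(0, -1) = 1
  height(30) = 1 + max(-1, -1) = 0
  height(45) = 1 + max(0, -1) = 1
  height(26) = 1 + max(-1, 1) = 2
  height(21) = 1 + max(1, 2) = 3
Height = 3


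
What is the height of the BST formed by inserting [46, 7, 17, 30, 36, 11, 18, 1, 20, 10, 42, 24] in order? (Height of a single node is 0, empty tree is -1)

Insertion order: [46, 7, 17, 30, 36, 11, 18, 1, 20, 10, 42, 24]
Tree (level-order array): [46, 7, None, 1, 17, None, None, 11, 30, 10, None, 18, 36, None, None, None, 20, None, 42, None, 24]
Compute height bottom-up (empty subtree = -1):
  height(1) = 1 + max(-1, -1) = 0
  height(10) = 1 + max(-1, -1) = 0
  height(11) = 1 + max(0, -1) = 1
  height(24) = 1 + max(-1, -1) = 0
  height(20) = 1 + max(-1, 0) = 1
  height(18) = 1 + max(-1, 1) = 2
  height(42) = 1 + max(-1, -1) = 0
  height(36) = 1 + max(-1, 0) = 1
  height(30) = 1 + max(2, 1) = 3
  height(17) = 1 + max(1, 3) = 4
  height(7) = 1 + max(0, 4) = 5
  height(46) = 1 + max(5, -1) = 6
Height = 6


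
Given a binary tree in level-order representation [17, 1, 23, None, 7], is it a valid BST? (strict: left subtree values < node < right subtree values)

Level-order array: [17, 1, 23, None, 7]
Validate using subtree bounds (lo, hi): at each node, require lo < value < hi,
then recurse left with hi=value and right with lo=value.
Preorder trace (stopping at first violation):
  at node 17 with bounds (-inf, +inf): OK
  at node 1 with bounds (-inf, 17): OK
  at node 7 with bounds (1, 17): OK
  at node 23 with bounds (17, +inf): OK
No violation found at any node.
Result: Valid BST


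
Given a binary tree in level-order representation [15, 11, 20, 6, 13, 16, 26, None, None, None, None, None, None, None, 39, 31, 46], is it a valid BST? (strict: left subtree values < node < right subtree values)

Level-order array: [15, 11, 20, 6, 13, 16, 26, None, None, None, None, None, None, None, 39, 31, 46]
Validate using subtree bounds (lo, hi): at each node, require lo < value < hi,
then recurse left with hi=value and right with lo=value.
Preorder trace (stopping at first violation):
  at node 15 with bounds (-inf, +inf): OK
  at node 11 with bounds (-inf, 15): OK
  at node 6 with bounds (-inf, 11): OK
  at node 13 with bounds (11, 15): OK
  at node 20 with bounds (15, +inf): OK
  at node 16 with bounds (15, 20): OK
  at node 26 with bounds (20, +inf): OK
  at node 39 with bounds (26, +inf): OK
  at node 31 with bounds (26, 39): OK
  at node 46 with bounds (39, +inf): OK
No violation found at any node.
Result: Valid BST


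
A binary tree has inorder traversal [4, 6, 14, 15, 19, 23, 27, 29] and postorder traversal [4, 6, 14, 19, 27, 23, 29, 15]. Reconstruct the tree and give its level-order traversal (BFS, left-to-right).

Inorder:   [4, 6, 14, 15, 19, 23, 27, 29]
Postorder: [4, 6, 14, 19, 27, 23, 29, 15]
Algorithm: postorder visits root last, so walk postorder right-to-left;
each value is the root of the current inorder slice — split it at that
value, recurse on the right subtree first, then the left.
Recursive splits:
  root=15; inorder splits into left=[4, 6, 14], right=[19, 23, 27, 29]
  root=29; inorder splits into left=[19, 23, 27], right=[]
  root=23; inorder splits into left=[19], right=[27]
  root=27; inorder splits into left=[], right=[]
  root=19; inorder splits into left=[], right=[]
  root=14; inorder splits into left=[4, 6], right=[]
  root=6; inorder splits into left=[4], right=[]
  root=4; inorder splits into left=[], right=[]
Reconstructed level-order: [15, 14, 29, 6, 23, 4, 19, 27]


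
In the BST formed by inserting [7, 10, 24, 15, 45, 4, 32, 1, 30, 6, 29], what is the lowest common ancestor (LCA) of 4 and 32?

Tree insertion order: [7, 10, 24, 15, 45, 4, 32, 1, 30, 6, 29]
Tree (level-order array): [7, 4, 10, 1, 6, None, 24, None, None, None, None, 15, 45, None, None, 32, None, 30, None, 29]
In a BST, the LCA of p=4, q=32 is the first node v on the
root-to-leaf path with p <= v <= q (go left if both < v, right if both > v).
Walk from root:
  at 7: 4 <= 7 <= 32, this is the LCA
LCA = 7


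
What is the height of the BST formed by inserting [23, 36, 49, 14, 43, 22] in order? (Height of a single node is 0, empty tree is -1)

Insertion order: [23, 36, 49, 14, 43, 22]
Tree (level-order array): [23, 14, 36, None, 22, None, 49, None, None, 43]
Compute height bottom-up (empty subtree = -1):
  height(22) = 1 + max(-1, -1) = 0
  height(14) = 1 + max(-1, 0) = 1
  height(43) = 1 + max(-1, -1) = 0
  height(49) = 1 + max(0, -1) = 1
  height(36) = 1 + max(-1, 1) = 2
  height(23) = 1 + max(1, 2) = 3
Height = 3


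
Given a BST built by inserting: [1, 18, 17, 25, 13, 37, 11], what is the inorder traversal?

Tree insertion order: [1, 18, 17, 25, 13, 37, 11]
Tree (level-order array): [1, None, 18, 17, 25, 13, None, None, 37, 11]
Inorder traversal: [1, 11, 13, 17, 18, 25, 37]


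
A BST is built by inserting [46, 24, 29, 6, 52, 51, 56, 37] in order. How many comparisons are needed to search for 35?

Search path for 35: 46 -> 24 -> 29 -> 37
Found: False
Comparisons: 4


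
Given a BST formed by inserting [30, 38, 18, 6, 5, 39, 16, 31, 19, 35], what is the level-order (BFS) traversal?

Tree insertion order: [30, 38, 18, 6, 5, 39, 16, 31, 19, 35]
Tree (level-order array): [30, 18, 38, 6, 19, 31, 39, 5, 16, None, None, None, 35]
BFS from the root, enqueuing left then right child of each popped node:
  queue [30] -> pop 30, enqueue [18, 38], visited so far: [30]
  queue [18, 38] -> pop 18, enqueue [6, 19], visited so far: [30, 18]
  queue [38, 6, 19] -> pop 38, enqueue [31, 39], visited so far: [30, 18, 38]
  queue [6, 19, 31, 39] -> pop 6, enqueue [5, 16], visited so far: [30, 18, 38, 6]
  queue [19, 31, 39, 5, 16] -> pop 19, enqueue [none], visited so far: [30, 18, 38, 6, 19]
  queue [31, 39, 5, 16] -> pop 31, enqueue [35], visited so far: [30, 18, 38, 6, 19, 31]
  queue [39, 5, 16, 35] -> pop 39, enqueue [none], visited so far: [30, 18, 38, 6, 19, 31, 39]
  queue [5, 16, 35] -> pop 5, enqueue [none], visited so far: [30, 18, 38, 6, 19, 31, 39, 5]
  queue [16, 35] -> pop 16, enqueue [none], visited so far: [30, 18, 38, 6, 19, 31, 39, 5, 16]
  queue [35] -> pop 35, enqueue [none], visited so far: [30, 18, 38, 6, 19, 31, 39, 5, 16, 35]
Result: [30, 18, 38, 6, 19, 31, 39, 5, 16, 35]


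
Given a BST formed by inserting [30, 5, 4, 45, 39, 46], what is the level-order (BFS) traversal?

Tree insertion order: [30, 5, 4, 45, 39, 46]
Tree (level-order array): [30, 5, 45, 4, None, 39, 46]
BFS from the root, enqueuing left then right child of each popped node:
  queue [30] -> pop 30, enqueue [5, 45], visited so far: [30]
  queue [5, 45] -> pop 5, enqueue [4], visited so far: [30, 5]
  queue [45, 4] -> pop 45, enqueue [39, 46], visited so far: [30, 5, 45]
  queue [4, 39, 46] -> pop 4, enqueue [none], visited so far: [30, 5, 45, 4]
  queue [39, 46] -> pop 39, enqueue [none], visited so far: [30, 5, 45, 4, 39]
  queue [46] -> pop 46, enqueue [none], visited so far: [30, 5, 45, 4, 39, 46]
Result: [30, 5, 45, 4, 39, 46]


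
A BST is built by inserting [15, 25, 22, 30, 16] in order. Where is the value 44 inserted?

Starting tree (level order): [15, None, 25, 22, 30, 16]
Insertion path: 15 -> 25 -> 30
Result: insert 44 as right child of 30
Final tree (level order): [15, None, 25, 22, 30, 16, None, None, 44]


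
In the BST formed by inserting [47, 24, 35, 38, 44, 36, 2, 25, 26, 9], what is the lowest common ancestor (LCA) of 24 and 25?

Tree insertion order: [47, 24, 35, 38, 44, 36, 2, 25, 26, 9]
Tree (level-order array): [47, 24, None, 2, 35, None, 9, 25, 38, None, None, None, 26, 36, 44]
In a BST, the LCA of p=24, q=25 is the first node v on the
root-to-leaf path with p <= v <= q (go left if both < v, right if both > v).
Walk from root:
  at 47: both 24 and 25 < 47, go left
  at 24: 24 <= 24 <= 25, this is the LCA
LCA = 24


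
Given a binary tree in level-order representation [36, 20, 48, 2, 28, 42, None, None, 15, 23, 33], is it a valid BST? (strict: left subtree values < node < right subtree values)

Level-order array: [36, 20, 48, 2, 28, 42, None, None, 15, 23, 33]
Validate using subtree bounds (lo, hi): at each node, require lo < value < hi,
then recurse left with hi=value and right with lo=value.
Preorder trace (stopping at first violation):
  at node 36 with bounds (-inf, +inf): OK
  at node 20 with bounds (-inf, 36): OK
  at node 2 with bounds (-inf, 20): OK
  at node 15 with bounds (2, 20): OK
  at node 28 with bounds (20, 36): OK
  at node 23 with bounds (20, 28): OK
  at node 33 with bounds (28, 36): OK
  at node 48 with bounds (36, +inf): OK
  at node 42 with bounds (36, 48): OK
No violation found at any node.
Result: Valid BST


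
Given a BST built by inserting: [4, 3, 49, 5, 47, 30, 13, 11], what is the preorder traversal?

Tree insertion order: [4, 3, 49, 5, 47, 30, 13, 11]
Tree (level-order array): [4, 3, 49, None, None, 5, None, None, 47, 30, None, 13, None, 11]
Preorder traversal: [4, 3, 49, 5, 47, 30, 13, 11]


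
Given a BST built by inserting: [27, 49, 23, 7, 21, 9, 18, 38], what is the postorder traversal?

Tree insertion order: [27, 49, 23, 7, 21, 9, 18, 38]
Tree (level-order array): [27, 23, 49, 7, None, 38, None, None, 21, None, None, 9, None, None, 18]
Postorder traversal: [18, 9, 21, 7, 23, 38, 49, 27]


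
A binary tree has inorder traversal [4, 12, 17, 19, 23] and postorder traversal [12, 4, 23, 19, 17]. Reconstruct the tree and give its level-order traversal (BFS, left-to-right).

Inorder:   [4, 12, 17, 19, 23]
Postorder: [12, 4, 23, 19, 17]
Algorithm: postorder visits root last, so walk postorder right-to-left;
each value is the root of the current inorder slice — split it at that
value, recurse on the right subtree first, then the left.
Recursive splits:
  root=17; inorder splits into left=[4, 12], right=[19, 23]
  root=19; inorder splits into left=[], right=[23]
  root=23; inorder splits into left=[], right=[]
  root=4; inorder splits into left=[], right=[12]
  root=12; inorder splits into left=[], right=[]
Reconstructed level-order: [17, 4, 19, 12, 23]


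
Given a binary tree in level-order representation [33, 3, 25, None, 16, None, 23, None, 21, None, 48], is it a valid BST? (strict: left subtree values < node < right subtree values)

Level-order array: [33, 3, 25, None, 16, None, 23, None, 21, None, 48]
Validate using subtree bounds (lo, hi): at each node, require lo < value < hi,
then recurse left with hi=value and right with lo=value.
Preorder trace (stopping at first violation):
  at node 33 with bounds (-inf, +inf): OK
  at node 3 with bounds (-inf, 33): OK
  at node 16 with bounds (3, 33): OK
  at node 21 with bounds (16, 33): OK
  at node 25 with bounds (33, +inf): VIOLATION
Node 25 violates its bound: not (33 < 25 < +inf).
Result: Not a valid BST


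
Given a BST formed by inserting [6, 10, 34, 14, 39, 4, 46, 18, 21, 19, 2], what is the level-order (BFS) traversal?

Tree insertion order: [6, 10, 34, 14, 39, 4, 46, 18, 21, 19, 2]
Tree (level-order array): [6, 4, 10, 2, None, None, 34, None, None, 14, 39, None, 18, None, 46, None, 21, None, None, 19]
BFS from the root, enqueuing left then right child of each popped node:
  queue [6] -> pop 6, enqueue [4, 10], visited so far: [6]
  queue [4, 10] -> pop 4, enqueue [2], visited so far: [6, 4]
  queue [10, 2] -> pop 10, enqueue [34], visited so far: [6, 4, 10]
  queue [2, 34] -> pop 2, enqueue [none], visited so far: [6, 4, 10, 2]
  queue [34] -> pop 34, enqueue [14, 39], visited so far: [6, 4, 10, 2, 34]
  queue [14, 39] -> pop 14, enqueue [18], visited so far: [6, 4, 10, 2, 34, 14]
  queue [39, 18] -> pop 39, enqueue [46], visited so far: [6, 4, 10, 2, 34, 14, 39]
  queue [18, 46] -> pop 18, enqueue [21], visited so far: [6, 4, 10, 2, 34, 14, 39, 18]
  queue [46, 21] -> pop 46, enqueue [none], visited so far: [6, 4, 10, 2, 34, 14, 39, 18, 46]
  queue [21] -> pop 21, enqueue [19], visited so far: [6, 4, 10, 2, 34, 14, 39, 18, 46, 21]
  queue [19] -> pop 19, enqueue [none], visited so far: [6, 4, 10, 2, 34, 14, 39, 18, 46, 21, 19]
Result: [6, 4, 10, 2, 34, 14, 39, 18, 46, 21, 19]


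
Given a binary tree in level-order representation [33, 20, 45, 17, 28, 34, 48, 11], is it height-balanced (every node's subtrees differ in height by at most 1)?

Tree (level-order array): [33, 20, 45, 17, 28, 34, 48, 11]
Definition: a tree is height-balanced if, at every node, |h(left) - h(right)| <= 1 (empty subtree has height -1).
Bottom-up per-node check:
  node 11: h_left=-1, h_right=-1, diff=0 [OK], height=0
  node 17: h_left=0, h_right=-1, diff=1 [OK], height=1
  node 28: h_left=-1, h_right=-1, diff=0 [OK], height=0
  node 20: h_left=1, h_right=0, diff=1 [OK], height=2
  node 34: h_left=-1, h_right=-1, diff=0 [OK], height=0
  node 48: h_left=-1, h_right=-1, diff=0 [OK], height=0
  node 45: h_left=0, h_right=0, diff=0 [OK], height=1
  node 33: h_left=2, h_right=1, diff=1 [OK], height=3
All nodes satisfy the balance condition.
Result: Balanced


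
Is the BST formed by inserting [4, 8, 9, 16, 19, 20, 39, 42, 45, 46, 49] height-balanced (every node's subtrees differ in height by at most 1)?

Tree (level-order array): [4, None, 8, None, 9, None, 16, None, 19, None, 20, None, 39, None, 42, None, 45, None, 46, None, 49]
Definition: a tree is height-balanced if, at every node, |h(left) - h(right)| <= 1 (empty subtree has height -1).
Bottom-up per-node check:
  node 49: h_left=-1, h_right=-1, diff=0 [OK], height=0
  node 46: h_left=-1, h_right=0, diff=1 [OK], height=1
  node 45: h_left=-1, h_right=1, diff=2 [FAIL (|-1-1|=2 > 1)], height=2
  node 42: h_left=-1, h_right=2, diff=3 [FAIL (|-1-2|=3 > 1)], height=3
  node 39: h_left=-1, h_right=3, diff=4 [FAIL (|-1-3|=4 > 1)], height=4
  node 20: h_left=-1, h_right=4, diff=5 [FAIL (|-1-4|=5 > 1)], height=5
  node 19: h_left=-1, h_right=5, diff=6 [FAIL (|-1-5|=6 > 1)], height=6
  node 16: h_left=-1, h_right=6, diff=7 [FAIL (|-1-6|=7 > 1)], height=7
  node 9: h_left=-1, h_right=7, diff=8 [FAIL (|-1-7|=8 > 1)], height=8
  node 8: h_left=-1, h_right=8, diff=9 [FAIL (|-1-8|=9 > 1)], height=9
  node 4: h_left=-1, h_right=9, diff=10 [FAIL (|-1-9|=10 > 1)], height=10
Node 45 violates the condition: |-1 - 1| = 2 > 1.
Result: Not balanced


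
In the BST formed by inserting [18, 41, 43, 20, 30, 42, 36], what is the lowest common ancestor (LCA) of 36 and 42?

Tree insertion order: [18, 41, 43, 20, 30, 42, 36]
Tree (level-order array): [18, None, 41, 20, 43, None, 30, 42, None, None, 36]
In a BST, the LCA of p=36, q=42 is the first node v on the
root-to-leaf path with p <= v <= q (go left if both < v, right if both > v).
Walk from root:
  at 18: both 36 and 42 > 18, go right
  at 41: 36 <= 41 <= 42, this is the LCA
LCA = 41


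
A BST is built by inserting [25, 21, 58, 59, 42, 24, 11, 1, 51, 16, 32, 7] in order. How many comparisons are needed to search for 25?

Search path for 25: 25
Found: True
Comparisons: 1


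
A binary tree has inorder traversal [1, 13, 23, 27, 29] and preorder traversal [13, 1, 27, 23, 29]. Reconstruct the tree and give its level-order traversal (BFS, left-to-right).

Inorder:  [1, 13, 23, 27, 29]
Preorder: [13, 1, 27, 23, 29]
Algorithm: preorder visits root first, so consume preorder in order;
for each root, split the current inorder slice at that value into
left-subtree inorder and right-subtree inorder, then recurse.
Recursive splits:
  root=13; inorder splits into left=[1], right=[23, 27, 29]
  root=1; inorder splits into left=[], right=[]
  root=27; inorder splits into left=[23], right=[29]
  root=23; inorder splits into left=[], right=[]
  root=29; inorder splits into left=[], right=[]
Reconstructed level-order: [13, 1, 27, 23, 29]


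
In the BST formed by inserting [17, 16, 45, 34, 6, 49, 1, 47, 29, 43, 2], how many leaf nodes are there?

Tree built from: [17, 16, 45, 34, 6, 49, 1, 47, 29, 43, 2]
Tree (level-order array): [17, 16, 45, 6, None, 34, 49, 1, None, 29, 43, 47, None, None, 2]
Rule: A leaf has 0 children.
Per-node child counts:
  node 17: 2 child(ren)
  node 16: 1 child(ren)
  node 6: 1 child(ren)
  node 1: 1 child(ren)
  node 2: 0 child(ren)
  node 45: 2 child(ren)
  node 34: 2 child(ren)
  node 29: 0 child(ren)
  node 43: 0 child(ren)
  node 49: 1 child(ren)
  node 47: 0 child(ren)
Matching nodes: [2, 29, 43, 47]
Count of leaf nodes: 4


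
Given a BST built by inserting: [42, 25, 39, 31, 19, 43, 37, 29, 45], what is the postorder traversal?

Tree insertion order: [42, 25, 39, 31, 19, 43, 37, 29, 45]
Tree (level-order array): [42, 25, 43, 19, 39, None, 45, None, None, 31, None, None, None, 29, 37]
Postorder traversal: [19, 29, 37, 31, 39, 25, 45, 43, 42]


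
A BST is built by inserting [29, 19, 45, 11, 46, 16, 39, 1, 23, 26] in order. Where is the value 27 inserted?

Starting tree (level order): [29, 19, 45, 11, 23, 39, 46, 1, 16, None, 26]
Insertion path: 29 -> 19 -> 23 -> 26
Result: insert 27 as right child of 26
Final tree (level order): [29, 19, 45, 11, 23, 39, 46, 1, 16, None, 26, None, None, None, None, None, None, None, None, None, 27]


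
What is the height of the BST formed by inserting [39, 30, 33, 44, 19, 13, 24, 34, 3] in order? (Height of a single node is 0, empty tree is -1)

Insertion order: [39, 30, 33, 44, 19, 13, 24, 34, 3]
Tree (level-order array): [39, 30, 44, 19, 33, None, None, 13, 24, None, 34, 3]
Compute height bottom-up (empty subtree = -1):
  height(3) = 1 + max(-1, -1) = 0
  height(13) = 1 + max(0, -1) = 1
  height(24) = 1 + max(-1, -1) = 0
  height(19) = 1 + max(1, 0) = 2
  height(34) = 1 + max(-1, -1) = 0
  height(33) = 1 + max(-1, 0) = 1
  height(30) = 1 + max(2, 1) = 3
  height(44) = 1 + max(-1, -1) = 0
  height(39) = 1 + max(3, 0) = 4
Height = 4


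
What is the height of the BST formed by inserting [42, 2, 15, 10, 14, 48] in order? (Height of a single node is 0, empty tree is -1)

Insertion order: [42, 2, 15, 10, 14, 48]
Tree (level-order array): [42, 2, 48, None, 15, None, None, 10, None, None, 14]
Compute height bottom-up (empty subtree = -1):
  height(14) = 1 + max(-1, -1) = 0
  height(10) = 1 + max(-1, 0) = 1
  height(15) = 1 + max(1, -1) = 2
  height(2) = 1 + max(-1, 2) = 3
  height(48) = 1 + max(-1, -1) = 0
  height(42) = 1 + max(3, 0) = 4
Height = 4


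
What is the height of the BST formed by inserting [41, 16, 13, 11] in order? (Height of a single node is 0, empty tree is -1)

Insertion order: [41, 16, 13, 11]
Tree (level-order array): [41, 16, None, 13, None, 11]
Compute height bottom-up (empty subtree = -1):
  height(11) = 1 + max(-1, -1) = 0
  height(13) = 1 + max(0, -1) = 1
  height(16) = 1 + max(1, -1) = 2
  height(41) = 1 + max(2, -1) = 3
Height = 3


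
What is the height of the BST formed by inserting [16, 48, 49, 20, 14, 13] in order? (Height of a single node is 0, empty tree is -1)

Insertion order: [16, 48, 49, 20, 14, 13]
Tree (level-order array): [16, 14, 48, 13, None, 20, 49]
Compute height bottom-up (empty subtree = -1):
  height(13) = 1 + max(-1, -1) = 0
  height(14) = 1 + max(0, -1) = 1
  height(20) = 1 + max(-1, -1) = 0
  height(49) = 1 + max(-1, -1) = 0
  height(48) = 1 + max(0, 0) = 1
  height(16) = 1 + max(1, 1) = 2
Height = 2


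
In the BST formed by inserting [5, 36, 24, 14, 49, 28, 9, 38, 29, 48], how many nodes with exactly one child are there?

Tree built from: [5, 36, 24, 14, 49, 28, 9, 38, 29, 48]
Tree (level-order array): [5, None, 36, 24, 49, 14, 28, 38, None, 9, None, None, 29, None, 48]
Rule: These are nodes with exactly 1 non-null child.
Per-node child counts:
  node 5: 1 child(ren)
  node 36: 2 child(ren)
  node 24: 2 child(ren)
  node 14: 1 child(ren)
  node 9: 0 child(ren)
  node 28: 1 child(ren)
  node 29: 0 child(ren)
  node 49: 1 child(ren)
  node 38: 1 child(ren)
  node 48: 0 child(ren)
Matching nodes: [5, 14, 28, 49, 38]
Count of nodes with exactly one child: 5


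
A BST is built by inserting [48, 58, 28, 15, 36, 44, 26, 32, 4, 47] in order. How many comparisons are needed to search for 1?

Search path for 1: 48 -> 28 -> 15 -> 4
Found: False
Comparisons: 4


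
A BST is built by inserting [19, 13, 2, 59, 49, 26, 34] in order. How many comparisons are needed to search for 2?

Search path for 2: 19 -> 13 -> 2
Found: True
Comparisons: 3


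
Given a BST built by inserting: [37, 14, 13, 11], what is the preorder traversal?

Tree insertion order: [37, 14, 13, 11]
Tree (level-order array): [37, 14, None, 13, None, 11]
Preorder traversal: [37, 14, 13, 11]


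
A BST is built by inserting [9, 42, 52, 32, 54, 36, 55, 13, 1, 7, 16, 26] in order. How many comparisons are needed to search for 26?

Search path for 26: 9 -> 42 -> 32 -> 13 -> 16 -> 26
Found: True
Comparisons: 6


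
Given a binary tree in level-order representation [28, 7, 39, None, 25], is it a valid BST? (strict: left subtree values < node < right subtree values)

Level-order array: [28, 7, 39, None, 25]
Validate using subtree bounds (lo, hi): at each node, require lo < value < hi,
then recurse left with hi=value and right with lo=value.
Preorder trace (stopping at first violation):
  at node 28 with bounds (-inf, +inf): OK
  at node 7 with bounds (-inf, 28): OK
  at node 25 with bounds (7, 28): OK
  at node 39 with bounds (28, +inf): OK
No violation found at any node.
Result: Valid BST


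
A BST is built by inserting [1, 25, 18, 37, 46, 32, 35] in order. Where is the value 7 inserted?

Starting tree (level order): [1, None, 25, 18, 37, None, None, 32, 46, None, 35]
Insertion path: 1 -> 25 -> 18
Result: insert 7 as left child of 18
Final tree (level order): [1, None, 25, 18, 37, 7, None, 32, 46, None, None, None, 35]


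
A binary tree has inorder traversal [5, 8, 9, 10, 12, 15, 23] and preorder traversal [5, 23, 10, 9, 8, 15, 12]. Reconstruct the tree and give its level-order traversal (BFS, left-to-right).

Inorder:  [5, 8, 9, 10, 12, 15, 23]
Preorder: [5, 23, 10, 9, 8, 15, 12]
Algorithm: preorder visits root first, so consume preorder in order;
for each root, split the current inorder slice at that value into
left-subtree inorder and right-subtree inorder, then recurse.
Recursive splits:
  root=5; inorder splits into left=[], right=[8, 9, 10, 12, 15, 23]
  root=23; inorder splits into left=[8, 9, 10, 12, 15], right=[]
  root=10; inorder splits into left=[8, 9], right=[12, 15]
  root=9; inorder splits into left=[8], right=[]
  root=8; inorder splits into left=[], right=[]
  root=15; inorder splits into left=[12], right=[]
  root=12; inorder splits into left=[], right=[]
Reconstructed level-order: [5, 23, 10, 9, 15, 8, 12]


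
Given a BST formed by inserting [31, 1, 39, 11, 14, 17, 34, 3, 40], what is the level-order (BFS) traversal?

Tree insertion order: [31, 1, 39, 11, 14, 17, 34, 3, 40]
Tree (level-order array): [31, 1, 39, None, 11, 34, 40, 3, 14, None, None, None, None, None, None, None, 17]
BFS from the root, enqueuing left then right child of each popped node:
  queue [31] -> pop 31, enqueue [1, 39], visited so far: [31]
  queue [1, 39] -> pop 1, enqueue [11], visited so far: [31, 1]
  queue [39, 11] -> pop 39, enqueue [34, 40], visited so far: [31, 1, 39]
  queue [11, 34, 40] -> pop 11, enqueue [3, 14], visited so far: [31, 1, 39, 11]
  queue [34, 40, 3, 14] -> pop 34, enqueue [none], visited so far: [31, 1, 39, 11, 34]
  queue [40, 3, 14] -> pop 40, enqueue [none], visited so far: [31, 1, 39, 11, 34, 40]
  queue [3, 14] -> pop 3, enqueue [none], visited so far: [31, 1, 39, 11, 34, 40, 3]
  queue [14] -> pop 14, enqueue [17], visited so far: [31, 1, 39, 11, 34, 40, 3, 14]
  queue [17] -> pop 17, enqueue [none], visited so far: [31, 1, 39, 11, 34, 40, 3, 14, 17]
Result: [31, 1, 39, 11, 34, 40, 3, 14, 17]


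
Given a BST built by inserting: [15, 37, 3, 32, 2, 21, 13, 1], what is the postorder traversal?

Tree insertion order: [15, 37, 3, 32, 2, 21, 13, 1]
Tree (level-order array): [15, 3, 37, 2, 13, 32, None, 1, None, None, None, 21]
Postorder traversal: [1, 2, 13, 3, 21, 32, 37, 15]


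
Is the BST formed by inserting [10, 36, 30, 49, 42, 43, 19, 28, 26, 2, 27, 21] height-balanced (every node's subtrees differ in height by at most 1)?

Tree (level-order array): [10, 2, 36, None, None, 30, 49, 19, None, 42, None, None, 28, None, 43, 26, None, None, None, 21, 27]
Definition: a tree is height-balanced if, at every node, |h(left) - h(right)| <= 1 (empty subtree has height -1).
Bottom-up per-node check:
  node 2: h_left=-1, h_right=-1, diff=0 [OK], height=0
  node 21: h_left=-1, h_right=-1, diff=0 [OK], height=0
  node 27: h_left=-1, h_right=-1, diff=0 [OK], height=0
  node 26: h_left=0, h_right=0, diff=0 [OK], height=1
  node 28: h_left=1, h_right=-1, diff=2 [FAIL (|1--1|=2 > 1)], height=2
  node 19: h_left=-1, h_right=2, diff=3 [FAIL (|-1-2|=3 > 1)], height=3
  node 30: h_left=3, h_right=-1, diff=4 [FAIL (|3--1|=4 > 1)], height=4
  node 43: h_left=-1, h_right=-1, diff=0 [OK], height=0
  node 42: h_left=-1, h_right=0, diff=1 [OK], height=1
  node 49: h_left=1, h_right=-1, diff=2 [FAIL (|1--1|=2 > 1)], height=2
  node 36: h_left=4, h_right=2, diff=2 [FAIL (|4-2|=2 > 1)], height=5
  node 10: h_left=0, h_right=5, diff=5 [FAIL (|0-5|=5 > 1)], height=6
Node 28 violates the condition: |1 - -1| = 2 > 1.
Result: Not balanced


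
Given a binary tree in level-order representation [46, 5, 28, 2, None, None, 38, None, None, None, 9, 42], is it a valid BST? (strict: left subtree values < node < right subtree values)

Level-order array: [46, 5, 28, 2, None, None, 38, None, None, None, 9, 42]
Validate using subtree bounds (lo, hi): at each node, require lo < value < hi,
then recurse left with hi=value and right with lo=value.
Preorder trace (stopping at first violation):
  at node 46 with bounds (-inf, +inf): OK
  at node 5 with bounds (-inf, 46): OK
  at node 2 with bounds (-inf, 5): OK
  at node 28 with bounds (46, +inf): VIOLATION
Node 28 violates its bound: not (46 < 28 < +inf).
Result: Not a valid BST


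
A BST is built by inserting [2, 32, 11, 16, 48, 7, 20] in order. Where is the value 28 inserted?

Starting tree (level order): [2, None, 32, 11, 48, 7, 16, None, None, None, None, None, 20]
Insertion path: 2 -> 32 -> 11 -> 16 -> 20
Result: insert 28 as right child of 20
Final tree (level order): [2, None, 32, 11, 48, 7, 16, None, None, None, None, None, 20, None, 28]


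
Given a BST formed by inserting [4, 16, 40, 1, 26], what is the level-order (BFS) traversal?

Tree insertion order: [4, 16, 40, 1, 26]
Tree (level-order array): [4, 1, 16, None, None, None, 40, 26]
BFS from the root, enqueuing left then right child of each popped node:
  queue [4] -> pop 4, enqueue [1, 16], visited so far: [4]
  queue [1, 16] -> pop 1, enqueue [none], visited so far: [4, 1]
  queue [16] -> pop 16, enqueue [40], visited so far: [4, 1, 16]
  queue [40] -> pop 40, enqueue [26], visited so far: [4, 1, 16, 40]
  queue [26] -> pop 26, enqueue [none], visited so far: [4, 1, 16, 40, 26]
Result: [4, 1, 16, 40, 26]


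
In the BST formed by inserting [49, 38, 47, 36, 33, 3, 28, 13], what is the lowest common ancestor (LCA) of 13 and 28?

Tree insertion order: [49, 38, 47, 36, 33, 3, 28, 13]
Tree (level-order array): [49, 38, None, 36, 47, 33, None, None, None, 3, None, None, 28, 13]
In a BST, the LCA of p=13, q=28 is the first node v on the
root-to-leaf path with p <= v <= q (go left if both < v, right if both > v).
Walk from root:
  at 49: both 13 and 28 < 49, go left
  at 38: both 13 and 28 < 38, go left
  at 36: both 13 and 28 < 36, go left
  at 33: both 13 and 28 < 33, go left
  at 3: both 13 and 28 > 3, go right
  at 28: 13 <= 28 <= 28, this is the LCA
LCA = 28


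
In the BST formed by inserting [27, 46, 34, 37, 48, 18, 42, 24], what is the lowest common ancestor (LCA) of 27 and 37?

Tree insertion order: [27, 46, 34, 37, 48, 18, 42, 24]
Tree (level-order array): [27, 18, 46, None, 24, 34, 48, None, None, None, 37, None, None, None, 42]
In a BST, the LCA of p=27, q=37 is the first node v on the
root-to-leaf path with p <= v <= q (go left if both < v, right if both > v).
Walk from root:
  at 27: 27 <= 27 <= 37, this is the LCA
LCA = 27


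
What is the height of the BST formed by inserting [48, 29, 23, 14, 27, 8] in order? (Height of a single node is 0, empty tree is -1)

Insertion order: [48, 29, 23, 14, 27, 8]
Tree (level-order array): [48, 29, None, 23, None, 14, 27, 8]
Compute height bottom-up (empty subtree = -1):
  height(8) = 1 + max(-1, -1) = 0
  height(14) = 1 + max(0, -1) = 1
  height(27) = 1 + max(-1, -1) = 0
  height(23) = 1 + max(1, 0) = 2
  height(29) = 1 + max(2, -1) = 3
  height(48) = 1 + max(3, -1) = 4
Height = 4


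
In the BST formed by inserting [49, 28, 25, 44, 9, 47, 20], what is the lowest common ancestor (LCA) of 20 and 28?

Tree insertion order: [49, 28, 25, 44, 9, 47, 20]
Tree (level-order array): [49, 28, None, 25, 44, 9, None, None, 47, None, 20]
In a BST, the LCA of p=20, q=28 is the first node v on the
root-to-leaf path with p <= v <= q (go left if both < v, right if both > v).
Walk from root:
  at 49: both 20 and 28 < 49, go left
  at 28: 20 <= 28 <= 28, this is the LCA
LCA = 28


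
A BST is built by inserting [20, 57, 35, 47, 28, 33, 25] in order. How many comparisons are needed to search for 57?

Search path for 57: 20 -> 57
Found: True
Comparisons: 2


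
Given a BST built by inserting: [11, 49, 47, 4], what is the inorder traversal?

Tree insertion order: [11, 49, 47, 4]
Tree (level-order array): [11, 4, 49, None, None, 47]
Inorder traversal: [4, 11, 47, 49]


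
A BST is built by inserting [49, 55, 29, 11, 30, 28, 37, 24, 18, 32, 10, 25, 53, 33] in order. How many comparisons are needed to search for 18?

Search path for 18: 49 -> 29 -> 11 -> 28 -> 24 -> 18
Found: True
Comparisons: 6
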